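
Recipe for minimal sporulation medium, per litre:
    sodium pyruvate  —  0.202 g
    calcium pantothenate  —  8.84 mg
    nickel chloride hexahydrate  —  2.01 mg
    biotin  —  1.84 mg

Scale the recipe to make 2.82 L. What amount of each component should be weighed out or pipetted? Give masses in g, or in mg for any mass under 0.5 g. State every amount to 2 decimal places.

sodium pyruvate 0.57 g; calcium pantothenate 24.93 mg; nickel chloride hexahydrate 5.67 mg; biotin 5.19 mg

Scale factor = 2820 mL / 1000 mL = 2.82.
sodium pyruvate: 0.202 g × (2820 mL / 1000 mL) = 0.57 g
calcium pantothenate: 8.84 mg × (2820 mL / 1000 mL) = 24.93 mg
nickel chloride hexahydrate: 2.01 mg × (2820 mL / 1000 mL) = 5.67 mg
biotin: 1.84 mg × (2820 mL / 1000 mL) = 5.19 mg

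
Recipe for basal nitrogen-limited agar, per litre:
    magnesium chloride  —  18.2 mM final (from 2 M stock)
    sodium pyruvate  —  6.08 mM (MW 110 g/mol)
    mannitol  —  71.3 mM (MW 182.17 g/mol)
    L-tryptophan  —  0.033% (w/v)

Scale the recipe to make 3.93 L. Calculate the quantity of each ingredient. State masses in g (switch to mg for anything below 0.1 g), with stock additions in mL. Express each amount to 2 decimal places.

Scale factor relative to 1 L: 3.93.
magnesium chloride: dilute stock: 18.2 mM × 3930 mL ÷ 2000 mM = 35.76 mL
sodium pyruvate: 6.08 mmol/L × 110 g/mol × 3.93 L ÷ 1000 = 2.63 g
mannitol: 71.3 mmol/L × 182.17 g/mol × 3.93 L ÷ 1000 = 51.05 g
L-tryptophan: 0.033 g per 100 mL × 3930 mL ÷ 100 = 1.30 g

magnesium chloride 35.76 mL; sodium pyruvate 2.63 g; mannitol 51.05 g; L-tryptophan 1.30 g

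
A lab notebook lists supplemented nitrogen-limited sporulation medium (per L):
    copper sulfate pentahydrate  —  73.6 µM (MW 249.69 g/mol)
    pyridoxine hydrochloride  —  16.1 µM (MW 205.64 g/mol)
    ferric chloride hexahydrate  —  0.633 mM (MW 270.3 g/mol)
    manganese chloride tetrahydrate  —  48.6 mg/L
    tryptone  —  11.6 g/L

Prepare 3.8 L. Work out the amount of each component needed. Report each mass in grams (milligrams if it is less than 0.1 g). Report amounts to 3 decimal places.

Working volume: 3.8 L.
copper sulfate pentahydrate: 73.6 µmol/L × 249.69 g/mol × 3.8 L ÷ 1000 = 69.833 mg
pyridoxine hydrochloride: 16.1 µmol/L × 205.64 g/mol × 3.8 L ÷ 1000 = 12.581 mg
ferric chloride hexahydrate: 0.633 mmol/L × 270.3 g/mol × 3.8 L ÷ 1000 = 0.650 g
manganese chloride tetrahydrate: 48.6 mg/L × 3.8 L = 184.68 mg = 0.185 g
tryptone: 11.6 g/L × 3.8 L = 44.080 g

copper sulfate pentahydrate 69.833 mg; pyridoxine hydrochloride 12.581 mg; ferric chloride hexahydrate 0.650 g; manganese chloride tetrahydrate 0.185 g; tryptone 44.080 g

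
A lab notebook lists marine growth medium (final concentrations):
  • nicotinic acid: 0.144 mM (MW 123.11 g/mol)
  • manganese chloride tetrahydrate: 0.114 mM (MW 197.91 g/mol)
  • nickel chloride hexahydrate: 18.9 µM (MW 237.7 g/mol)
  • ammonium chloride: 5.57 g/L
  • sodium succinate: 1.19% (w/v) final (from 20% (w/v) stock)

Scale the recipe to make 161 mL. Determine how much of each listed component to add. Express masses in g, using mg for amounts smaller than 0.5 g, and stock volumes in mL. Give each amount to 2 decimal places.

nicotinic acid 2.85 mg; manganese chloride tetrahydrate 3.63 mg; nickel chloride hexahydrate 0.72 mg; ammonium chloride 0.90 g; sodium succinate 9.58 mL

Working volume: 161 mL = 0.161 L.
nicotinic acid: 0.144 mmol/L × 123.11 mg/mmol × 0.161 L = 2.85 mg
manganese chloride tetrahydrate: 0.114 mmol/L × 197.91 mg/mmol × 0.161 L = 3.63 mg
nickel chloride hexahydrate: 18.9 µmol/L × 237.7 g/mol × 0.161 L ÷ 1000 = 0.72 mg
ammonium chloride: 5.57 g/L × 0.161 L = 0.90 g
sodium succinate: C1V1 = C2V2 → 1.19% ÷ 20% × 161 mL = 9.58 mL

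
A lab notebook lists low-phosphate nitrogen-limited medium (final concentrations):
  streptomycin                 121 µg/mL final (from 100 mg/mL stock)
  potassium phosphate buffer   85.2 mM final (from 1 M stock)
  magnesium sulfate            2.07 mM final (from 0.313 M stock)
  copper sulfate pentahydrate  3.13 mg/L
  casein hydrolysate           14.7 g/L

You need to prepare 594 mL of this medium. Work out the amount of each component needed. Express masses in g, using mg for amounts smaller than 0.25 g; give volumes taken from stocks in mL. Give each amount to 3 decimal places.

streptomycin 0.719 mL; potassium phosphate buffer 50.609 mL; magnesium sulfate 3.928 mL; copper sulfate pentahydrate 1.859 mg; casein hydrolysate 8.732 g

Working volume: 594 mL = 0.594 L.
streptomycin: C1V1 = C2V2 → 121 µg/mL × 594 mL ÷ 100000 µg/mL = 0.719 mL
potassium phosphate buffer: V = C2·V2/C1 = 85.2 mM × 594 mL ÷ 1000 mM = 50.609 mL
magnesium sulfate: dilute stock: 2.07 mM × 594 mL ÷ 313 mM = 3.928 mL
copper sulfate pentahydrate: 3.13 mg/L × 0.594 L = 1.859 mg
casein hydrolysate: 14.7 g/L × 0.594 L = 8.732 g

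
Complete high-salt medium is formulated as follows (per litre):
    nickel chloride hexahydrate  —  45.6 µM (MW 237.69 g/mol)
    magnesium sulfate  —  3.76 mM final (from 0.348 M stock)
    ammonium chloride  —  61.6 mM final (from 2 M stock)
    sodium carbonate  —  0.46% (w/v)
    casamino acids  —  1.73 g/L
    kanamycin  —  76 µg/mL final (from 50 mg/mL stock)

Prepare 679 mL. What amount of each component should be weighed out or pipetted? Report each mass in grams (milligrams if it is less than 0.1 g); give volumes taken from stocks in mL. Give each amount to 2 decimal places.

nickel chloride hexahydrate 7.36 mg; magnesium sulfate 7.34 mL; ammonium chloride 20.91 mL; sodium carbonate 3.12 g; casamino acids 1.17 g; kanamycin 1.03 mL

Working volume: 679 mL = 0.679 L.
nickel chloride hexahydrate: 45.6 µmol/L × 237.69 g/mol × 0.679 L ÷ 1000 = 7.36 mg
magnesium sulfate: C1V1 = C2V2 → 3.76 mM × 679 mL ÷ 348 mM = 7.34 mL
ammonium chloride: C1V1 = C2V2 → 61.6 mM × 679 mL ÷ 2000 mM = 20.91 mL
sodium carbonate: 0.46% w/v = 4.6 g/L → 4.6 × 0.679 L = 3.12 g
casamino acids: 1.73 g/L × 0.679 L = 1.17 g
kanamycin: C1V1 = C2V2 → 76 µg/mL × 679 mL ÷ 50000 µg/mL = 1.03 mL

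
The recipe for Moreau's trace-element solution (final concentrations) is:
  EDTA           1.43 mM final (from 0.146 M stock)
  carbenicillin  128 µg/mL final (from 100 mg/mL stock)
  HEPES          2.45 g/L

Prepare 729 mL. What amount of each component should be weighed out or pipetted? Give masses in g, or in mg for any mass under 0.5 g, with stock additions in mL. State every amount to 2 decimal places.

Target volume = 729 mL = 0.729 L.
EDTA: C1V1 = C2V2 → 1.43 mM × 729 mL ÷ 146 mM = 7.14 mL
carbenicillin: C1V1 = C2V2 → 128 µg/mL × 729 mL ÷ 100000 µg/mL = 0.93 mL
HEPES: 2.45 g/L × 0.729 L = 1.79 g

EDTA 7.14 mL; carbenicillin 0.93 mL; HEPES 1.79 g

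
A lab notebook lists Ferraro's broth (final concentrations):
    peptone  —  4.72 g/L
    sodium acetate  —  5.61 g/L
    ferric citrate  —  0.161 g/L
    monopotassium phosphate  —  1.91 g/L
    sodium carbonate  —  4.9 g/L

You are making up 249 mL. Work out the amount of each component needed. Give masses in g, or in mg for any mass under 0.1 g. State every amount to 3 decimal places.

Working volume: 249 mL = 0.249 L.
peptone: 4.72 g/L × 0.249 L = 1.175 g
sodium acetate: 5.61 g/L × 0.249 L = 1.397 g
ferric citrate: 0.161 g/L × 0.249 L = 0.040089 g = 40.089 mg
monopotassium phosphate: 1.91 g/L × 0.249 L = 0.476 g
sodium carbonate: 4.9 g/L × 0.249 L = 1.220 g

peptone 1.175 g; sodium acetate 1.397 g; ferric citrate 40.089 mg; monopotassium phosphate 0.476 g; sodium carbonate 1.220 g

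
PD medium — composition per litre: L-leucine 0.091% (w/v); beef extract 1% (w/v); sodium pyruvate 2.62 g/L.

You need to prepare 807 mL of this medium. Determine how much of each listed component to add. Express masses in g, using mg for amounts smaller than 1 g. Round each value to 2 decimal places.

L-leucine 734.37 mg; beef extract 8.07 g; sodium pyruvate 2.11 g

Scale factor relative to 1 L: 0.807.
L-leucine: 0.091 g per 100 mL × 807 mL ÷ 100 = 0.73437 g = 734.37 mg
beef extract: 1% w/v = 10 g/L → 10 × 0.807 L = 8.07 g
sodium pyruvate: 2.62 g/L × 0.807 L = 2.11 g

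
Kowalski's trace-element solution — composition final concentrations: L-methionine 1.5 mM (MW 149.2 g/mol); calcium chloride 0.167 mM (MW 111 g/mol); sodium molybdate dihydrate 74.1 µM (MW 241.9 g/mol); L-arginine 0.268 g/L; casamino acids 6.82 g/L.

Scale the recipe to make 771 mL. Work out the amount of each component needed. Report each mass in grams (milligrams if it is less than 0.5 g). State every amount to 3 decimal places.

Working volume: 771 mL = 0.771 L.
L-methionine: 1.5 mmol/L × 149.2 mg/mmol × 0.771 L = 172.550 mg
calcium chloride: 0.167 mmol/L × 111 mg/mmol × 0.771 L = 14.292 mg
sodium molybdate dihydrate: 74.1 µmol/L × 241.9 g/mol × 0.771 L ÷ 1000 = 13.820 mg
L-arginine: 0.268 g/L × 0.771 L = 0.206628 g = 206.628 mg
casamino acids: 6.82 g/L × 0.771 L = 5.258 g

L-methionine 172.550 mg; calcium chloride 14.292 mg; sodium molybdate dihydrate 13.820 mg; L-arginine 206.628 mg; casamino acids 5.258 g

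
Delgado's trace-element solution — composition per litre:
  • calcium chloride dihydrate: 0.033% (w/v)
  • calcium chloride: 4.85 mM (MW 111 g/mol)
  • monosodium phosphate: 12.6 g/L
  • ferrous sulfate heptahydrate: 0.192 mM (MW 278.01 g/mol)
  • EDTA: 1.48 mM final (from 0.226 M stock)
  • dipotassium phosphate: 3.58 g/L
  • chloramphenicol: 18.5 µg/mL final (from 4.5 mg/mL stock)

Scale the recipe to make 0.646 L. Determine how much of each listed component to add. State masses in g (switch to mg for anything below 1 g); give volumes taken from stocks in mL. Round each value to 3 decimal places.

Working volume: 0.646 L.
calcium chloride dihydrate: 0.033 g per 100 mL × 646 mL ÷ 100 = 0.21318 g = 213.180 mg
calcium chloride: 4.85 mmol/L × 111 mg/mmol × 0.646 L = 347.774 mg
monosodium phosphate: 12.6 g/L × 0.646 L = 8.140 g
ferrous sulfate heptahydrate: 0.192 mmol/L × 278.01 mg/mmol × 0.646 L = 34.482 mg
EDTA: C1V1 = C2V2 → 1.48 mM × 646 mL ÷ 226 mM = 4.230 mL
dipotassium phosphate: 3.58 g/L × 0.646 L = 2.313 g
chloramphenicol: V = C2·V2/C1 = 18.5 µg/mL × 646 mL ÷ 4500 µg/mL = 2.656 mL

calcium chloride dihydrate 213.180 mg; calcium chloride 347.774 mg; monosodium phosphate 8.140 g; ferrous sulfate heptahydrate 34.482 mg; EDTA 4.230 mL; dipotassium phosphate 2.313 g; chloramphenicol 2.656 mL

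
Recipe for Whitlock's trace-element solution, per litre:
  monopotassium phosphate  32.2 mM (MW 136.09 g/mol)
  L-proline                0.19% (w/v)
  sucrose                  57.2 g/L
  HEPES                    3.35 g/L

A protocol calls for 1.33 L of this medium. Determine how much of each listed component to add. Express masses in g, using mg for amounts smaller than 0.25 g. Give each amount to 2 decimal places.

Scale factor relative to 1 L: 1.33.
monopotassium phosphate: 32.2 mmol/L × 136.09 g/mol × 1.33 L ÷ 1000 = 5.83 g
L-proline: 0.19% w/v = 1.9 g/L → 1.9 × 1.33 L = 2.53 g
sucrose: 57.2 g/L × 1.33 L = 76.08 g
HEPES: 3.35 g/L × 1.33 L = 4.46 g

monopotassium phosphate 5.83 g; L-proline 2.53 g; sucrose 76.08 g; HEPES 4.46 g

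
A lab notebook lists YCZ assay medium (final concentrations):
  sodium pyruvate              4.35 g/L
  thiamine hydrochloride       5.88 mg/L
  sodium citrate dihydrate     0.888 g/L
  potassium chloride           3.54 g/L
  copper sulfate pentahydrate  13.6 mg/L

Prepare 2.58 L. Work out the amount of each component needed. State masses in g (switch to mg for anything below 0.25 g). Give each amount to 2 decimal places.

Scale factor relative to 1 L: 2.58.
sodium pyruvate: 4.35 g/L × 2.58 L = 11.22 g
thiamine hydrochloride: 5.88 mg/L × 2.58 L = 15.17 mg
sodium citrate dihydrate: 0.888 g/L × 2.58 L = 2.29 g
potassium chloride: 3.54 g/L × 2.58 L = 9.13 g
copper sulfate pentahydrate: 13.6 mg/L × 2.58 L = 35.09 mg

sodium pyruvate 11.22 g; thiamine hydrochloride 15.17 mg; sodium citrate dihydrate 2.29 g; potassium chloride 9.13 g; copper sulfate pentahydrate 35.09 mg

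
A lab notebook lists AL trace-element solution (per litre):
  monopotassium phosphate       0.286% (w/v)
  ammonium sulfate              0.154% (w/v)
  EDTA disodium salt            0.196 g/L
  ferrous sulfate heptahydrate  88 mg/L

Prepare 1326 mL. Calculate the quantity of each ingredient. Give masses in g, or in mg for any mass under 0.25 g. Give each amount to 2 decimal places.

monopotassium phosphate 3.79 g; ammonium sulfate 2.04 g; EDTA disodium salt 0.26 g; ferrous sulfate heptahydrate 116.69 mg

Target volume = 1326 mL = 1.326 L.
monopotassium phosphate: 0.286% w/v = 2.86 g/L → 2.86 × 1.326 L = 3.79 g
ammonium sulfate: 0.154% w/v = 1.54 g/L → 1.54 × 1.326 L = 2.04 g
EDTA disodium salt: 0.196 g/L × 1.326 L = 0.26 g
ferrous sulfate heptahydrate: 88 mg/L × 1.326 L = 116.69 mg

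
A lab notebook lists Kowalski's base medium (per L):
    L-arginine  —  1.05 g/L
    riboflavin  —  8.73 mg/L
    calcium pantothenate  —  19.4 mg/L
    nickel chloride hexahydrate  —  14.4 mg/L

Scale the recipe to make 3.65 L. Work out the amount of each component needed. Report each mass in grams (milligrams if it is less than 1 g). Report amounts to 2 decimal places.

L-arginine 3.83 g; riboflavin 31.86 mg; calcium pantothenate 70.81 mg; nickel chloride hexahydrate 52.56 mg

Scale factor relative to 1 L: 3.65.
L-arginine: 1.05 g/L × 3.65 L = 3.83 g
riboflavin: 8.73 mg/L × 3.65 L = 31.86 mg
calcium pantothenate: 19.4 mg/L × 3.65 L = 70.81 mg
nickel chloride hexahydrate: 14.4 mg/L × 3.65 L = 52.56 mg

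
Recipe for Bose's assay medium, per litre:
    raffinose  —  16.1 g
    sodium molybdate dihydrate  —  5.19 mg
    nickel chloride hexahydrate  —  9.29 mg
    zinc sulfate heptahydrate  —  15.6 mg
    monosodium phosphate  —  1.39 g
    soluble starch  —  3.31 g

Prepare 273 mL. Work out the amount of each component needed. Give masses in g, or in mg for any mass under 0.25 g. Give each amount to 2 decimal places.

Ratio of target to recipe volume: 273 / 1000 = 0.273.
raffinose: 16.1 g × (273 mL / 1000 mL) = 4.40 g
sodium molybdate dihydrate: 5.19 mg × (273 mL / 1000 mL) = 1.42 mg
nickel chloride hexahydrate: 9.29 mg × (273 mL / 1000 mL) = 2.54 mg
zinc sulfate heptahydrate: 15.6 mg × (273 mL / 1000 mL) = 4.26 mg
monosodium phosphate: 1.39 g × (273 mL / 1000 mL) = 0.38 g
soluble starch: 3.31 g × (273 mL / 1000 mL) = 0.90 g

raffinose 4.40 g; sodium molybdate dihydrate 1.42 mg; nickel chloride hexahydrate 2.54 mg; zinc sulfate heptahydrate 4.26 mg; monosodium phosphate 0.38 g; soluble starch 0.90 g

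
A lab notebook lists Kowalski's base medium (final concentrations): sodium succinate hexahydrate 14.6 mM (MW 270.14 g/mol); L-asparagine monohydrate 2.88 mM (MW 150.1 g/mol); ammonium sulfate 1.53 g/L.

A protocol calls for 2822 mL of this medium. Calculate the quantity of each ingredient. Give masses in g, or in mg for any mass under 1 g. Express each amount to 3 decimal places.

Working volume: 2822 mL = 2.822 L.
sodium succinate hexahydrate: 14.6 mmol/L × 270.14 g/mol × 2.822 L ÷ 1000 = 11.130 g
L-asparagine monohydrate: 2.88 mmol/L × 150.1 g/mol × 2.822 L ÷ 1000 = 1.220 g
ammonium sulfate: 1.53 g/L × 2.822 L = 4.318 g

sodium succinate hexahydrate 11.130 g; L-asparagine monohydrate 1.220 g; ammonium sulfate 4.318 g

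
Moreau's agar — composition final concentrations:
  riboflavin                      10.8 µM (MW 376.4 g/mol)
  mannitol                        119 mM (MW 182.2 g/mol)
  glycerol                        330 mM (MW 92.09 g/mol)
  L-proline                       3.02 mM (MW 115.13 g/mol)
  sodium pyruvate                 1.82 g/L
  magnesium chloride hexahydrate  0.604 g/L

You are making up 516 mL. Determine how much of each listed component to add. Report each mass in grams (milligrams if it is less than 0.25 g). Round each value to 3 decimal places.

Scale factor relative to 1 L: 0.516.
riboflavin: 10.8 µmol/L × 376.4 g/mol × 0.516 L ÷ 1000 = 2.098 mg
mannitol: 119 mmol/L × 182.2 g/mol × 0.516 L ÷ 1000 = 11.188 g
glycerol: 330 mmol/L × 92.09 g/mol × 0.516 L ÷ 1000 = 15.681 g
L-proline: 3.02 mmol/L × 115.13 mg/mmol × 0.516 L = 179.409 mg
sodium pyruvate: 1.82 g/L × 0.516 L = 0.939 g
magnesium chloride hexahydrate: 0.604 g/L × 0.516 L = 0.312 g

riboflavin 2.098 mg; mannitol 11.188 g; glycerol 15.681 g; L-proline 179.409 mg; sodium pyruvate 0.939 g; magnesium chloride hexahydrate 0.312 g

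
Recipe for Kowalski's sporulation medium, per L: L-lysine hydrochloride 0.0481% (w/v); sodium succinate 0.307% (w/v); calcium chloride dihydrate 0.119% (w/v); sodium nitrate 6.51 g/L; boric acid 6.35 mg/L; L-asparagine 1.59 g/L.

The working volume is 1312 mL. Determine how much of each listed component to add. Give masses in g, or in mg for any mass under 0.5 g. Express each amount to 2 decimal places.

Target volume = 1312 mL = 1.312 L.
L-lysine hydrochloride: 0.0481% w/v = 0.481 g/L → 0.481 × 1.312 L = 0.63 g
sodium succinate: 0.307 g per 100 mL × 1312 mL ÷ 100 = 4.03 g
calcium chloride dihydrate: 0.119 g per 100 mL × 1312 mL ÷ 100 = 1.56 g
sodium nitrate: 6.51 g/L × 1.312 L = 8.54 g
boric acid: 6.35 mg/L × 1.312 L = 8.33 mg
L-asparagine: 1.59 g/L × 1.312 L = 2.09 g

L-lysine hydrochloride 0.63 g; sodium succinate 4.03 g; calcium chloride dihydrate 1.56 g; sodium nitrate 8.54 g; boric acid 8.33 mg; L-asparagine 2.09 g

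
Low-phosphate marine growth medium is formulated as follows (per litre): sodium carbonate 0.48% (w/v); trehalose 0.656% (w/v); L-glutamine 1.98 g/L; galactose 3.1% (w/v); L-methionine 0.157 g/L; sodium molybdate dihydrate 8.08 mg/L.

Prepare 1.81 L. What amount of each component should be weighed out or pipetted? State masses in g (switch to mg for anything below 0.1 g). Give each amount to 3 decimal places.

sodium carbonate 8.688 g; trehalose 11.874 g; L-glutamine 3.584 g; galactose 56.110 g; L-methionine 0.284 g; sodium molybdate dihydrate 14.625 mg

Scale factor relative to 1 L: 1.81.
sodium carbonate: 0.48 g per 100 mL × 1810 mL ÷ 100 = 8.688 g
trehalose: 0.656 g per 100 mL × 1810 mL ÷ 100 = 11.874 g
L-glutamine: 1.98 g/L × 1.81 L = 3.584 g
galactose: 3.1% w/v = 31 g/L → 31 × 1.81 L = 56.110 g
L-methionine: 0.157 g/L × 1.81 L = 0.284 g
sodium molybdate dihydrate: 8.08 mg/L × 1.81 L = 14.625 mg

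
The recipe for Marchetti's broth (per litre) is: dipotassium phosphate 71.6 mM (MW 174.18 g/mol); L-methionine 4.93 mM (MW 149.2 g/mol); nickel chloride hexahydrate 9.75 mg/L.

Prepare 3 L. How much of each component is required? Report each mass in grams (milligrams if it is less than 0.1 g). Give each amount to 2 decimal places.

Working volume: 3 L.
dipotassium phosphate: 71.6 mmol/L × 174.18 g/mol × 3 L ÷ 1000 = 37.41 g
L-methionine: 4.93 mmol/L × 149.2 g/mol × 3 L ÷ 1000 = 2.21 g
nickel chloride hexahydrate: 9.75 mg/L × 3 L = 29.25 mg

dipotassium phosphate 37.41 g; L-methionine 2.21 g; nickel chloride hexahydrate 29.25 mg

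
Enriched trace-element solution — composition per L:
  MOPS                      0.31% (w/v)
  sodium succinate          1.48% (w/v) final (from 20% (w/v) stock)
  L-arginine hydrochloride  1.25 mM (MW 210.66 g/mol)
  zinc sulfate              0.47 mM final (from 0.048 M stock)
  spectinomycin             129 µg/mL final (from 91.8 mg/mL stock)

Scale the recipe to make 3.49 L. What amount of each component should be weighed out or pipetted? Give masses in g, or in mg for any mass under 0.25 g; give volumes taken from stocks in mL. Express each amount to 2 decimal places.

Working volume: 3.49 L.
MOPS: 0.31% w/v = 3.1 g/L → 3.1 × 3.49 L = 10.82 g
sodium succinate: V = C2·V2/C1 = 1.48% ÷ 20% × 3490 mL = 258.26 mL
L-arginine hydrochloride: 1.25 mmol/L × 210.66 g/mol × 3.49 L ÷ 1000 = 0.92 g
zinc sulfate: C1V1 = C2V2 → 0.47 mM × 3490 mL ÷ 48 mM = 34.17 mL
spectinomycin: V = C2·V2/C1 = 129 µg/mL × 3490 mL ÷ 91800 µg/mL = 4.90 mL

MOPS 10.82 g; sodium succinate 258.26 mL; L-arginine hydrochloride 0.92 g; zinc sulfate 34.17 mL; spectinomycin 4.90 mL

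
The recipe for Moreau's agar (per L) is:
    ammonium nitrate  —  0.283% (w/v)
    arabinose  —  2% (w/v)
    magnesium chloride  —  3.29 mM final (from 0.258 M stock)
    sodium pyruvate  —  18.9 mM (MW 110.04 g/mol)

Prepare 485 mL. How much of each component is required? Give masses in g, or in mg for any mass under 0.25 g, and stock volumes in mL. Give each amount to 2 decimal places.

Scale factor relative to 1 L: 0.485.
ammonium nitrate: 0.283% w/v = 2.83 g/L → 2.83 × 0.485 L = 1.37 g
arabinose: 2 g per 100 mL × 485 mL ÷ 100 = 9.70 g
magnesium chloride: C1V1 = C2V2 → 3.29 mM × 485 mL ÷ 258 mM = 6.18 mL
sodium pyruvate: 18.9 mmol/L × 110.04 g/mol × 0.485 L ÷ 1000 = 1.01 g

ammonium nitrate 1.37 g; arabinose 9.70 g; magnesium chloride 6.18 mL; sodium pyruvate 1.01 g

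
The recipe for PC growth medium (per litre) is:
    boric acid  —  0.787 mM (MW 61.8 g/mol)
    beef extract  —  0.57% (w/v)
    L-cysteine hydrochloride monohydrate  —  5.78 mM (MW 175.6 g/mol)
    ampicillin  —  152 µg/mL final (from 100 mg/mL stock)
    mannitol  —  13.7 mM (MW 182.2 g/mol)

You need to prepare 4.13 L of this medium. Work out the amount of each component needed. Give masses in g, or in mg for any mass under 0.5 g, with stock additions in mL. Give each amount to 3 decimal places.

boric acid 200.869 mg; beef extract 23.541 g; L-cysteine hydrochloride monohydrate 4.192 g; ampicillin 6.278 mL; mannitol 10.309 g

Working volume: 4.13 L.
boric acid: 0.787 mmol/L × 61.8 mg/mmol × 4.13 L = 200.869 mg
beef extract: 0.57 g per 100 mL × 4130 mL ÷ 100 = 23.541 g
L-cysteine hydrochloride monohydrate: 5.78 mmol/L × 175.6 g/mol × 4.13 L ÷ 1000 = 4.192 g
ampicillin: C1V1 = C2V2 → 152 µg/mL × 4130 mL ÷ 100000 µg/mL = 6.278 mL
mannitol: 13.7 mmol/L × 182.2 g/mol × 4.13 L ÷ 1000 = 10.309 g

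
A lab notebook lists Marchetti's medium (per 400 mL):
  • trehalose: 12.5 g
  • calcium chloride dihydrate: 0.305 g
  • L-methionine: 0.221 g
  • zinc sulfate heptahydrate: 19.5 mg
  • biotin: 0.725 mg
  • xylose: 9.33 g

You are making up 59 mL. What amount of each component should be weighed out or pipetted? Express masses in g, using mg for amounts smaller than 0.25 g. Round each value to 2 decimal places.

trehalose 1.84 g; calcium chloride dihydrate 44.99 mg; L-methionine 32.60 mg; zinc sulfate heptahydrate 2.88 mg; biotin 0.11 mg; xylose 1.38 g

Scale factor = 59 mL / 400 mL = 0.1475.
trehalose: 12.5 g × (59 mL / 400 mL) = 1.84 g
calcium chloride dihydrate: 0.305 g × (59 mL / 400 mL) = 0.0449875 g = 44.99 mg
L-methionine: 0.221 g × (59 mL / 400 mL) = 0.0325975 g = 32.60 mg
zinc sulfate heptahydrate: 19.5 mg × (59 mL / 400 mL) = 2.88 mg
biotin: 0.725 mg × (59 mL / 400 mL) = 0.11 mg
xylose: 9.33 g × (59 mL / 400 mL) = 1.38 g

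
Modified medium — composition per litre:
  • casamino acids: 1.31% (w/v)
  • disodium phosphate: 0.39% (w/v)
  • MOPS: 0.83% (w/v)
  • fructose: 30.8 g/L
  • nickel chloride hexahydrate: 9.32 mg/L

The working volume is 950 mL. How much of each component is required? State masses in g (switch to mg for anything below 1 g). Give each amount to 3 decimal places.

casamino acids 12.445 g; disodium phosphate 3.705 g; MOPS 7.885 g; fructose 29.260 g; nickel chloride hexahydrate 8.854 mg

Scale factor relative to 1 L: 0.95.
casamino acids: 1.31% w/v = 13.1 g/L → 13.1 × 0.95 L = 12.445 g
disodium phosphate: 0.39% w/v = 3.9 g/L → 3.9 × 0.95 L = 3.705 g
MOPS: 0.83% w/v = 8.3 g/L → 8.3 × 0.95 L = 7.885 g
fructose: 30.8 g/L × 0.95 L = 29.260 g
nickel chloride hexahydrate: 9.32 mg/L × 0.95 L = 8.854 mg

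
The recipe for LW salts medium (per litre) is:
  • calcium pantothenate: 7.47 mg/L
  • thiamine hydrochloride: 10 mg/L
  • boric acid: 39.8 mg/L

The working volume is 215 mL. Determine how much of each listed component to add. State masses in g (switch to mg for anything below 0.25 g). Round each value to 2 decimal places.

calcium pantothenate 1.61 mg; thiamine hydrochloride 2.15 mg; boric acid 8.56 mg

Scale factor relative to 1 L: 0.215.
calcium pantothenate: 7.47 mg/L × 0.215 L = 1.61 mg
thiamine hydrochloride: 10 mg/L × 0.215 L = 2.15 mg
boric acid: 39.8 mg/L × 0.215 L = 8.56 mg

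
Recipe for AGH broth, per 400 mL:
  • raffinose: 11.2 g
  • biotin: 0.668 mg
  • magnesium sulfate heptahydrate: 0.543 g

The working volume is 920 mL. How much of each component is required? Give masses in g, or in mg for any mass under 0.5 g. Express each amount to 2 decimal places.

Ratio of target to recipe volume: 920 / 400 = 2.3.
raffinose: 11.2 g × (920 mL / 400 mL) = 25.76 g
biotin: 0.668 mg × (920 mL / 400 mL) = 1.54 mg
magnesium sulfate heptahydrate: 0.543 g × (920 mL / 400 mL) = 1.25 g

raffinose 25.76 g; biotin 1.54 mg; magnesium sulfate heptahydrate 1.25 g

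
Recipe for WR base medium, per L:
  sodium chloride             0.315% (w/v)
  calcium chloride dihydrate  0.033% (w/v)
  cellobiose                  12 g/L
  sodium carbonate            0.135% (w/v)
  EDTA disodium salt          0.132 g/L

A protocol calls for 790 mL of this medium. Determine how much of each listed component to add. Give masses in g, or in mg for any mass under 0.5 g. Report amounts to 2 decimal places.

Target volume = 790 mL = 0.79 L.
sodium chloride: 0.315% w/v = 3.15 g/L → 3.15 × 0.79 L = 2.49 g
calcium chloride dihydrate: 0.033 g per 100 mL × 790 mL ÷ 100 = 0.2607 g = 260.70 mg
cellobiose: 12 g/L × 0.79 L = 9.48 g
sodium carbonate: 0.135 g per 100 mL × 790 mL ÷ 100 = 1.07 g
EDTA disodium salt: 0.132 g/L × 0.79 L = 0.10428 g = 104.28 mg

sodium chloride 2.49 g; calcium chloride dihydrate 260.70 mg; cellobiose 9.48 g; sodium carbonate 1.07 g; EDTA disodium salt 104.28 mg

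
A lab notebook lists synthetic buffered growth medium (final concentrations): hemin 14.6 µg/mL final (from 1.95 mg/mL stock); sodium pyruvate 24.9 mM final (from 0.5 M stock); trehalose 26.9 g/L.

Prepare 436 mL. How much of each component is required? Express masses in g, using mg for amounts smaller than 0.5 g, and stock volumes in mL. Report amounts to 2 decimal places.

hemin 3.26 mL; sodium pyruvate 21.71 mL; trehalose 11.73 g

Scale factor relative to 1 L: 0.436.
hemin: dilute stock: 14.6 µg/mL × 436 mL ÷ 1950 µg/mL = 3.26 mL
sodium pyruvate: dilute stock: 24.9 mM × 436 mL ÷ 500 mM = 21.71 mL
trehalose: 26.9 g/L × 0.436 L = 11.73 g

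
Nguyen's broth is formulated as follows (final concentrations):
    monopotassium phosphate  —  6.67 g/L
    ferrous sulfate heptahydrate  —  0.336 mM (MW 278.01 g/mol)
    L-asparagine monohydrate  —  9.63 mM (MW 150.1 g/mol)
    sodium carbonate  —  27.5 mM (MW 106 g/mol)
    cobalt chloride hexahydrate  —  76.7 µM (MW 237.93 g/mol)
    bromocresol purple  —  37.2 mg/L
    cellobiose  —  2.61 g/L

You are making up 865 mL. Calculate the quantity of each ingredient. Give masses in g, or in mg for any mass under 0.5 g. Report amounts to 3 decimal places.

monopotassium phosphate 5.770 g; ferrous sulfate heptahydrate 80.801 mg; L-asparagine monohydrate 1.250 g; sodium carbonate 2.521 g; cobalt chloride hexahydrate 15.786 mg; bromocresol purple 32.178 mg; cellobiose 2.258 g

Working volume: 865 mL = 0.865 L.
monopotassium phosphate: 6.67 g/L × 0.865 L = 5.770 g
ferrous sulfate heptahydrate: 0.336 mmol/L × 278.01 mg/mmol × 0.865 L = 80.801 mg
L-asparagine monohydrate: 9.63 mmol/L × 150.1 g/mol × 0.865 L ÷ 1000 = 1.250 g
sodium carbonate: 27.5 mmol/L × 106 g/mol × 0.865 L ÷ 1000 = 2.521 g
cobalt chloride hexahydrate: 76.7 µmol/L × 237.93 g/mol × 0.865 L ÷ 1000 = 15.786 mg
bromocresol purple: 37.2 mg/L × 0.865 L = 32.178 mg
cellobiose: 2.61 g/L × 0.865 L = 2.258 g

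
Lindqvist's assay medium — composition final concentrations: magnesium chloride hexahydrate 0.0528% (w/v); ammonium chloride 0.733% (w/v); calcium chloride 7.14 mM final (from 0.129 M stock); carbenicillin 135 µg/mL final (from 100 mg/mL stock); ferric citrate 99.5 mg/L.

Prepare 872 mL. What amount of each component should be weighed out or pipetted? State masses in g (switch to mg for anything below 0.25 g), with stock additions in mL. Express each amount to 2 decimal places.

Target volume = 872 mL = 0.872 L.
magnesium chloride hexahydrate: 0.0528 g per 100 mL × 872 mL ÷ 100 = 0.46 g
ammonium chloride: 0.733 g per 100 mL × 872 mL ÷ 100 = 6.39 g
calcium chloride: dilute stock: 7.14 mM × 872 mL ÷ 129 mM = 48.26 mL
carbenicillin: V = C2·V2/C1 = 135 µg/mL × 872 mL ÷ 100000 µg/mL = 1.18 mL
ferric citrate: 99.5 mg/L × 0.872 L = 86.76 mg

magnesium chloride hexahydrate 0.46 g; ammonium chloride 6.39 g; calcium chloride 48.26 mL; carbenicillin 1.18 mL; ferric citrate 86.76 mg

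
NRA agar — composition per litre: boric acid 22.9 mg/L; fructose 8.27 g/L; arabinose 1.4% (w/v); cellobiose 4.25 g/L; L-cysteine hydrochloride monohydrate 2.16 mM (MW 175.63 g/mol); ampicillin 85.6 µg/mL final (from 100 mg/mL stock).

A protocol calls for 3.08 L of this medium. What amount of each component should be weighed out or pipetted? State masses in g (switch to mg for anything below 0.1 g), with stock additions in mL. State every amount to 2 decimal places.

boric acid 70.53 mg; fructose 25.47 g; arabinose 43.12 g; cellobiose 13.09 g; L-cysteine hydrochloride monohydrate 1.17 g; ampicillin 2.64 mL

Working volume: 3.08 L.
boric acid: 22.9 mg/L × 3.08 L = 70.53 mg
fructose: 8.27 g/L × 3.08 L = 25.47 g
arabinose: 1.4% w/v = 14 g/L → 14 × 3.08 L = 43.12 g
cellobiose: 4.25 g/L × 3.08 L = 13.09 g
L-cysteine hydrochloride monohydrate: 2.16 mmol/L × 175.63 g/mol × 3.08 L ÷ 1000 = 1.17 g
ampicillin: V = C2·V2/C1 = 85.6 µg/mL × 3080 mL ÷ 100000 µg/mL = 2.64 mL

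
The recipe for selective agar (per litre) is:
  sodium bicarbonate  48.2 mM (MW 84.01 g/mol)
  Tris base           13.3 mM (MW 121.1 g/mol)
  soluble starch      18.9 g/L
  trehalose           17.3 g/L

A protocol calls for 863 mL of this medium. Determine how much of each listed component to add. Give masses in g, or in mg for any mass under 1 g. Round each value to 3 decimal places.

sodium bicarbonate 3.495 g; Tris base 1.390 g; soluble starch 16.311 g; trehalose 14.930 g

Target volume = 863 mL = 0.863 L.
sodium bicarbonate: 48.2 mmol/L × 84.01 g/mol × 0.863 L ÷ 1000 = 3.495 g
Tris base: 13.3 mmol/L × 121.1 g/mol × 0.863 L ÷ 1000 = 1.390 g
soluble starch: 18.9 g/L × 0.863 L = 16.311 g
trehalose: 17.3 g/L × 0.863 L = 14.930 g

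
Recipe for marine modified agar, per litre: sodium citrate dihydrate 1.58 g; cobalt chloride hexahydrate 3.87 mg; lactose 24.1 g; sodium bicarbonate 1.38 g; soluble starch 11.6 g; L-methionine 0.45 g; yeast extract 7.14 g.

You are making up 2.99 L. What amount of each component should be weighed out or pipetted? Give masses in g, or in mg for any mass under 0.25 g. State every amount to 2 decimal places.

Ratio of target to recipe volume: 2990 / 1000 = 2.99.
sodium citrate dihydrate: 1.58 g × (2990 mL / 1000 mL) = 4.72 g
cobalt chloride hexahydrate: 3.87 mg × (2990 mL / 1000 mL) = 11.57 mg
lactose: 24.1 g × (2990 mL / 1000 mL) = 72.06 g
sodium bicarbonate: 1.38 g × (2990 mL / 1000 mL) = 4.13 g
soluble starch: 11.6 g × (2990 mL / 1000 mL) = 34.68 g
L-methionine: 0.45 g × (2990 mL / 1000 mL) = 1.35 g
yeast extract: 7.14 g × (2990 mL / 1000 mL) = 21.35 g

sodium citrate dihydrate 4.72 g; cobalt chloride hexahydrate 11.57 mg; lactose 72.06 g; sodium bicarbonate 4.13 g; soluble starch 34.68 g; L-methionine 1.35 g; yeast extract 21.35 g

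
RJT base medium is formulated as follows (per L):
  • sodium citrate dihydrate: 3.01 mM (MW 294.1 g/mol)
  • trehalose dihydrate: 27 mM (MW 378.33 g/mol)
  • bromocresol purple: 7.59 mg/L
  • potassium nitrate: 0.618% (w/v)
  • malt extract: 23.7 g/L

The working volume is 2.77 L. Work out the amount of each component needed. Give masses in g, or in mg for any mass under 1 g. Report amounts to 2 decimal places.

sodium citrate dihydrate 2.45 g; trehalose dihydrate 28.30 g; bromocresol purple 21.02 mg; potassium nitrate 17.12 g; malt extract 65.65 g

Working volume: 2.77 L.
sodium citrate dihydrate: 3.01 mmol/L × 294.1 g/mol × 2.77 L ÷ 1000 = 2.45 g
trehalose dihydrate: 27 mmol/L × 378.33 g/mol × 2.77 L ÷ 1000 = 28.30 g
bromocresol purple: 7.59 mg/L × 2.77 L = 21.02 mg
potassium nitrate: 0.618% w/v = 6.18 g/L → 6.18 × 2.77 L = 17.12 g
malt extract: 23.7 g/L × 2.77 L = 65.65 g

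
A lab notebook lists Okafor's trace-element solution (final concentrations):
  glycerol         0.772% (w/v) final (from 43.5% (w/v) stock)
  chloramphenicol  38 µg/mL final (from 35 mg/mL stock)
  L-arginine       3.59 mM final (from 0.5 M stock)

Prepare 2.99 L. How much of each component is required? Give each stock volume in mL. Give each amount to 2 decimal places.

glycerol 53.06 mL; chloramphenicol 3.25 mL; L-arginine 21.47 mL

Scale factor relative to 1 L: 2.99.
glycerol: C1V1 = C2V2 → 0.772% ÷ 43.5% × 2990 mL = 53.06 mL
chloramphenicol: C1V1 = C2V2 → 38 µg/mL × 2990 mL ÷ 35000 µg/mL = 3.25 mL
L-arginine: C1V1 = C2V2 → 3.59 mM × 2990 mL ÷ 500 mM = 21.47 mL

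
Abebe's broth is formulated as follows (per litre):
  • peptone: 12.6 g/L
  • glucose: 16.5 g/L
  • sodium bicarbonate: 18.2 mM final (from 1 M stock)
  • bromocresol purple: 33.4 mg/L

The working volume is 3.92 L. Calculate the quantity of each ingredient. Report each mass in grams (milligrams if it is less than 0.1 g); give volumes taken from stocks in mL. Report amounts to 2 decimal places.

Working volume: 3.92 L.
peptone: 12.6 g/L × 3.92 L = 49.39 g
glucose: 16.5 g/L × 3.92 L = 64.68 g
sodium bicarbonate: V = C2·V2/C1 = 18.2 mM × 3920 mL ÷ 1000 mM = 71.34 mL
bromocresol purple: 33.4 mg/L × 3.92 L = 130.928 mg = 0.13 g

peptone 49.39 g; glucose 64.68 g; sodium bicarbonate 71.34 mL; bromocresol purple 0.13 g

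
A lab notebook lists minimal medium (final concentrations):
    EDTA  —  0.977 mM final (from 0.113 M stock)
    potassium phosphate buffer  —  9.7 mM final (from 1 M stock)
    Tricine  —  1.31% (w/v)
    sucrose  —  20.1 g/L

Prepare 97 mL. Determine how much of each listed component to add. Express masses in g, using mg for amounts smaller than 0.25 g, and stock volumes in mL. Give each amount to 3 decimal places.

EDTA 0.839 mL; potassium phosphate buffer 0.941 mL; Tricine 1.271 g; sucrose 1.950 g

Target volume = 97 mL = 0.097 L.
EDTA: C1V1 = C2V2 → 0.977 mM × 97 mL ÷ 113 mM = 0.839 mL
potassium phosphate buffer: dilute stock: 9.7 mM × 97 mL ÷ 1000 mM = 0.941 mL
Tricine: 1.31% w/v = 13.1 g/L → 13.1 × 0.097 L = 1.271 g
sucrose: 20.1 g/L × 0.097 L = 1.950 g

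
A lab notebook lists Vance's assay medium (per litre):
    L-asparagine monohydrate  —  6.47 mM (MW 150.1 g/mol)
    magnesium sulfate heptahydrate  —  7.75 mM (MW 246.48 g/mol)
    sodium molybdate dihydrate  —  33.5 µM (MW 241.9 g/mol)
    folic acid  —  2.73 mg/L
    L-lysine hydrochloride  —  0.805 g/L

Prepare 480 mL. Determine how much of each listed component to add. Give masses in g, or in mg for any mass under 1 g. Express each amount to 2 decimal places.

Working volume: 480 mL = 0.48 L.
L-asparagine monohydrate: 6.47 mmol/L × 150.1 mg/mmol × 0.48 L = 466.15 mg
magnesium sulfate heptahydrate: 7.75 mmol/L × 246.48 mg/mmol × 0.48 L = 916.91 mg
sodium molybdate dihydrate: 33.5 µmol/L × 241.9 g/mol × 0.48 L ÷ 1000 = 3.89 mg
folic acid: 2.73 mg/L × 0.48 L = 1.31 mg
L-lysine hydrochloride: 0.805 g/L × 0.48 L = 0.3864 g = 386.40 mg

L-asparagine monohydrate 466.15 mg; magnesium sulfate heptahydrate 916.91 mg; sodium molybdate dihydrate 3.89 mg; folic acid 1.31 mg; L-lysine hydrochloride 386.40 mg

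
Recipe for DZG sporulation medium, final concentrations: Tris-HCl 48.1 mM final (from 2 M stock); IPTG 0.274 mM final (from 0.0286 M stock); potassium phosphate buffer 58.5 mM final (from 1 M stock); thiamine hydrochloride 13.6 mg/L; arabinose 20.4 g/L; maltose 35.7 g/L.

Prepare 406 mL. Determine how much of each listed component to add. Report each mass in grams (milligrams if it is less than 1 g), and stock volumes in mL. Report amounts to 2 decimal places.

Tris-HCl 9.76 mL; IPTG 3.89 mL; potassium phosphate buffer 23.75 mL; thiamine hydrochloride 5.52 mg; arabinose 8.28 g; maltose 14.49 g

Scale factor relative to 1 L: 0.406.
Tris-HCl: C1V1 = C2V2 → 48.1 mM × 406 mL ÷ 2000 mM = 9.76 mL
IPTG: C1V1 = C2V2 → 0.274 mM × 406 mL ÷ 28.6 mM = 3.89 mL
potassium phosphate buffer: V = C2·V2/C1 = 58.5 mM × 406 mL ÷ 1000 mM = 23.75 mL
thiamine hydrochloride: 13.6 mg/L × 0.406 L = 5.52 mg
arabinose: 20.4 g/L × 0.406 L = 8.28 g
maltose: 35.7 g/L × 0.406 L = 14.49 g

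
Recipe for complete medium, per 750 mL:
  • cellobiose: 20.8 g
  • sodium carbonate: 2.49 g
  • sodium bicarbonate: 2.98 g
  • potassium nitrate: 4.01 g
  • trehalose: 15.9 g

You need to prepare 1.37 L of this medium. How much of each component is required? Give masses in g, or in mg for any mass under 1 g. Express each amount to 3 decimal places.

cellobiose 37.995 g; sodium carbonate 4.548 g; sodium bicarbonate 5.443 g; potassium nitrate 7.325 g; trehalose 29.044 g

Scale factor = 1370 mL / 750 mL = 1.82667.
cellobiose: 20.8 g × (1370 mL / 750 mL) = 37.995 g
sodium carbonate: 2.49 g × (1370 mL / 750 mL) = 4.548 g
sodium bicarbonate: 2.98 g × (1370 mL / 750 mL) = 5.443 g
potassium nitrate: 4.01 g × (1370 mL / 750 mL) = 7.325 g
trehalose: 15.9 g × (1370 mL / 750 mL) = 29.044 g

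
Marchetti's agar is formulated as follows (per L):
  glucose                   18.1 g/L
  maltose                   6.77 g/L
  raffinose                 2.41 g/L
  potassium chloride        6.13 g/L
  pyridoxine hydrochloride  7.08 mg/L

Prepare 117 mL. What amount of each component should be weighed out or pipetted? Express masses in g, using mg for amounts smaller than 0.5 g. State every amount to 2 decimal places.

glucose 2.12 g; maltose 0.79 g; raffinose 281.97 mg; potassium chloride 0.72 g; pyridoxine hydrochloride 0.83 mg

Scale factor relative to 1 L: 0.117.
glucose: 18.1 g/L × 0.117 L = 2.12 g
maltose: 6.77 g/L × 0.117 L = 0.79 g
raffinose: 2.41 g/L × 0.117 L = 0.28197 g = 281.97 mg
potassium chloride: 6.13 g/L × 0.117 L = 0.72 g
pyridoxine hydrochloride: 7.08 mg/L × 0.117 L = 0.83 mg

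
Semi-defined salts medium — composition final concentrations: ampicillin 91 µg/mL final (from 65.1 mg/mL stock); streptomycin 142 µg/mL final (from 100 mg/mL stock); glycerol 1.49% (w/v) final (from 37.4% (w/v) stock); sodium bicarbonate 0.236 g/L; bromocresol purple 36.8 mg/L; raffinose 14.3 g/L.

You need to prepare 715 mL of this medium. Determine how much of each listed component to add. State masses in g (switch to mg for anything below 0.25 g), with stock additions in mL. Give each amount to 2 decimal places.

ampicillin 1.00 mL; streptomycin 1.02 mL; glycerol 28.49 mL; sodium bicarbonate 168.74 mg; bromocresol purple 26.31 mg; raffinose 10.22 g

Target volume = 715 mL = 0.715 L.
ampicillin: dilute stock: 91 µg/mL × 715 mL ÷ 65100 µg/mL = 1.00 mL
streptomycin: V = C2·V2/C1 = 142 µg/mL × 715 mL ÷ 100000 µg/mL = 1.02 mL
glycerol: V = C2·V2/C1 = 1.49% ÷ 37.4% × 715 mL = 28.49 mL
sodium bicarbonate: 0.236 g/L × 0.715 L = 0.16874 g = 168.74 mg
bromocresol purple: 36.8 mg/L × 0.715 L = 26.31 mg
raffinose: 14.3 g/L × 0.715 L = 10.22 g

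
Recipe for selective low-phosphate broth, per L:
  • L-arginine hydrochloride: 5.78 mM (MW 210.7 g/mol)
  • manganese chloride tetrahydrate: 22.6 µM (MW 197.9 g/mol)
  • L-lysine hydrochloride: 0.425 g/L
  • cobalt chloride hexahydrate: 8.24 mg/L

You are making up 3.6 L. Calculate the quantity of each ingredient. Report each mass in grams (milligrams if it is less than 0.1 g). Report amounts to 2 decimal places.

Scale factor relative to 1 L: 3.6.
L-arginine hydrochloride: 5.78 mmol/L × 210.7 g/mol × 3.6 L ÷ 1000 = 4.38 g
manganese chloride tetrahydrate: 22.6 µmol/L × 197.9 g/mol × 3.6 L ÷ 1000 = 16.10 mg
L-lysine hydrochloride: 0.425 g/L × 3.6 L = 1.53 g
cobalt chloride hexahydrate: 8.24 mg/L × 3.6 L = 29.66 mg

L-arginine hydrochloride 4.38 g; manganese chloride tetrahydrate 16.10 mg; L-lysine hydrochloride 1.53 g; cobalt chloride hexahydrate 29.66 mg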